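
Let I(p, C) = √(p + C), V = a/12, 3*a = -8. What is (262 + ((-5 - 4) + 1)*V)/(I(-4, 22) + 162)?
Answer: 2374/1457 - 1187*√2/39339 ≈ 1.5867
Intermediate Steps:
a = -8/3 (a = (⅓)*(-8) = -8/3 ≈ -2.6667)
V = -2/9 (V = -8/3/12 = -8/3*1/12 = -2/9 ≈ -0.22222)
I(p, C) = √(C + p)
(262 + ((-5 - 4) + 1)*V)/(I(-4, 22) + 162) = (262 + ((-5 - 4) + 1)*(-2/9))/(√(22 - 4) + 162) = (262 + (-9 + 1)*(-2/9))/(√18 + 162) = (262 - 8*(-2/9))/(3*√2 + 162) = (262 + 16/9)/(162 + 3*√2) = 2374/(9*(162 + 3*√2))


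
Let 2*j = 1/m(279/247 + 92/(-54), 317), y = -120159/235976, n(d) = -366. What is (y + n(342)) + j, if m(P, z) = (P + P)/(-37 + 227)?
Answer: -31224003555/69504008 ≈ -449.24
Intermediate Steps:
m(P, z) = P/95 (m(P, z) = (2*P)/190 = (2*P)*(1/190) = P/95)
y = -9243/18152 (y = -120159*1/235976 = -9243/18152 ≈ -0.50920)
j = -633555/7658 (j = 1/(2*(((279/247 + 92/(-54))/95))) = 1/(2*(((279*(1/247) + 92*(-1/54))/95))) = 1/(2*(((279/247 - 46/27)/95))) = 1/(2*(((1/95)*(-3829/6669)))) = 1/(2*(-3829/633555)) = (½)*(-633555/3829) = -633555/7658 ≈ -82.731)
(y + n(342)) + j = (-9243/18152 - 366) - 633555/7658 = -6652875/18152 - 633555/7658 = -31224003555/69504008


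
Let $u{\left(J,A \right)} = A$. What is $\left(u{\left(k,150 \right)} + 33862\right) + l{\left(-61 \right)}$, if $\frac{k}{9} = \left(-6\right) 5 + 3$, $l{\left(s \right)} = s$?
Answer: $33951$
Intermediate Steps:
$k = -243$ ($k = 9 \left(\left(-6\right) 5 + 3\right) = 9 \left(-30 + 3\right) = 9 \left(-27\right) = -243$)
$\left(u{\left(k,150 \right)} + 33862\right) + l{\left(-61 \right)} = \left(150 + 33862\right) - 61 = 34012 - 61 = 33951$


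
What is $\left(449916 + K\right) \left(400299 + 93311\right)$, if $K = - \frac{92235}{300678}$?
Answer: $\frac{11129239633134155}{50113} \approx 2.2208 \cdot 10^{11}$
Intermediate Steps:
$K = - \frac{30745}{100226}$ ($K = \left(-92235\right) \frac{1}{300678} = - \frac{30745}{100226} \approx -0.30676$)
$\left(449916 + K\right) \left(400299 + 93311\right) = \left(449916 - \frac{30745}{100226}\right) \left(400299 + 93311\right) = \frac{45093250271}{100226} \cdot 493610 = \frac{11129239633134155}{50113}$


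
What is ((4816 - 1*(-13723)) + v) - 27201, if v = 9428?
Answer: 766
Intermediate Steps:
((4816 - 1*(-13723)) + v) - 27201 = ((4816 - 1*(-13723)) + 9428) - 27201 = ((4816 + 13723) + 9428) - 27201 = (18539 + 9428) - 27201 = 27967 - 27201 = 766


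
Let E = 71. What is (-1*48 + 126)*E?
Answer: 5538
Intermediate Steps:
(-1*48 + 126)*E = (-1*48 + 126)*71 = (-48 + 126)*71 = 78*71 = 5538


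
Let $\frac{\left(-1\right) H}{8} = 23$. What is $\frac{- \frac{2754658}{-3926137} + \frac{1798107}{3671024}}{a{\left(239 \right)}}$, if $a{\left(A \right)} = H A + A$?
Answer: $- \frac{17172030052451}{630378894739094256} \approx -2.7241 \cdot 10^{-5}$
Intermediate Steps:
$H = -184$ ($H = \left(-8\right) 23 = -184$)
$a{\left(A \right)} = - 183 A$ ($a{\left(A \right)} = - 184 A + A = - 183 A$)
$\frac{- \frac{2754658}{-3926137} + \frac{1798107}{3671024}}{a{\left(239 \right)}} = \frac{- \frac{2754658}{-3926137} + \frac{1798107}{3671024}}{\left(-183\right) 239} = \frac{\left(-2754658\right) \left(- \frac{1}{3926137}\right) + 1798107 \cdot \frac{1}{3671024}}{-43737} = \left(\frac{2754658}{3926137} + \frac{1798107}{3671024}\right) \left(- \frac{1}{43737}\right) = \frac{17172030052451}{14412943154288} \left(- \frac{1}{43737}\right) = - \frac{17172030052451}{630378894739094256}$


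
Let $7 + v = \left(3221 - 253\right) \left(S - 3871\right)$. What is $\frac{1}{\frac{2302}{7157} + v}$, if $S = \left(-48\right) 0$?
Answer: $- \frac{7157}{82227736893} \approx -8.7039 \cdot 10^{-8}$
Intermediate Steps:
$S = 0$
$v = -11489135$ ($v = -7 + \left(3221 - 253\right) \left(0 - 3871\right) = -7 + 2968 \left(-3871\right) = -7 - 11489128 = -11489135$)
$\frac{1}{\frac{2302}{7157} + v} = \frac{1}{\frac{2302}{7157} - 11489135} = \frac{1}{- \frac{82227736893}{7157}} = - \frac{7157}{82227736893}$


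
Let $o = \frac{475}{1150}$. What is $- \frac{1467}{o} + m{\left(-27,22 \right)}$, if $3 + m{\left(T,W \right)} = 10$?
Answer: $- \frac{67349}{19} \approx -3544.7$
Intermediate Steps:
$m{\left(T,W \right)} = 7$ ($m{\left(T,W \right)} = -3 + 10 = 7$)
$o = \frac{19}{46}$ ($o = 475 \cdot \frac{1}{1150} = \frac{19}{46} \approx 0.41304$)
$- \frac{1467}{o} + m{\left(-27,22 \right)} = - \frac{1467}{\frac{19}{46}} + 7 = \left(-1467\right) \frac{46}{19} + 7 = - \frac{67482}{19} + 7 = - \frac{67349}{19}$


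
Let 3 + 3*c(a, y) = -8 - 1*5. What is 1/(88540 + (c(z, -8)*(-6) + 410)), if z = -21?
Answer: 1/88982 ≈ 1.1238e-5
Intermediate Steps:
c(a, y) = -16/3 (c(a, y) = -1 + (-8 - 1*5)/3 = -1 + (-8 - 5)/3 = -1 + (⅓)*(-13) = -1 - 13/3 = -16/3)
1/(88540 + (c(z, -8)*(-6) + 410)) = 1/(88540 + (-16/3*(-6) + 410)) = 1/(88540 + (32 + 410)) = 1/(88540 + 442) = 1/88982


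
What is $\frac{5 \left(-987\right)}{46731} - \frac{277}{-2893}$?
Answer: $- \frac{444156}{45064261} \approx -0.0098561$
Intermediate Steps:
$\frac{5 \left(-987\right)}{46731} - \frac{277}{-2893} = \left(-4935\right) \frac{1}{46731} - - \frac{277}{2893} = - \frac{1645}{15577} + \frac{277}{2893} = - \frac{444156}{45064261}$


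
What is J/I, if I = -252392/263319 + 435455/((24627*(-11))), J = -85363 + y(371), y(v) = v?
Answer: 288698911835136/8715990989 ≈ 33123.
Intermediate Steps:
J = -84992 (J = -85363 + 371 = -84992)
I = -8715990989/3396777483 (I = -252392*1/263319 + 435455/(-270897) = -36056/37617 + 435455*(-1/270897) = -36056/37617 - 435455/270897 = -8715990989/3396777483 ≈ -2.5660)
J/I = -84992/(-8715990989/3396777483) = -84992*(-3396777483/8715990989) = 288698911835136/8715990989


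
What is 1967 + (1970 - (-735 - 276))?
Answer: 4948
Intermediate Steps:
1967 + (1970 - (-735 - 276)) = 1967 + (1970 - 1*(-1011)) = 1967 + (1970 + 1011) = 1967 + 2981 = 4948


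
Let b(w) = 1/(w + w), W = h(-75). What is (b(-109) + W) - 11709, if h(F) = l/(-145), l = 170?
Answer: -74031739/6322 ≈ -11710.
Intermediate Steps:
h(F) = -34/29 (h(F) = 170/(-145) = 170*(-1/145) = -34/29)
W = -34/29 ≈ -1.1724
b(w) = 1/(2*w)
(b(-109) + W) - 11709 = ((½)/(-109) - 34/29) - 11709 = ((½)*(-1/109) - 34/29) - 11709 = (-1/218 - 34/29) - 11709 = -7441/6322 - 11709 = -74031739/6322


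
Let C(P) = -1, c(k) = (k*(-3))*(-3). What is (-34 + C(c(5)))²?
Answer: 1225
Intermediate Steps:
c(k) = 9*k (c(k) = -3*k*(-3) = 9*k)
(-34 + C(c(5)))² = (-34 - 1)² = (-35)² = 1225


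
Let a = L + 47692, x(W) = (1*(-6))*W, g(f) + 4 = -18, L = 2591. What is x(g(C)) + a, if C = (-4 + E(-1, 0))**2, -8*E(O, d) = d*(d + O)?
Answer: 50415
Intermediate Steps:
E(O, d) = -d*(O + d)/8 (E(O, d) = -d*(d + O)/8 = -d*(O + d)/8)
C = 16 (C = (-4 - 1/8*0*(-1 + 0))**2 = (-4 - 1/8*0*(-1))**2 = (-4 + 0)**2 = (-4)**2 = 16)
g(f) = -22 (g(f) = -4 - 18 = -22)
x(W) = -6*W
a = 50283 (a = 2591 + 47692 = 50283)
x(g(C)) + a = -6*(-22) + 50283 = 132 + 50283 = 50415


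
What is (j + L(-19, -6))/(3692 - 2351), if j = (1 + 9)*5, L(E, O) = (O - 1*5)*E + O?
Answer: 253/1341 ≈ 0.18867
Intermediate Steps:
L(E, O) = O + E*(-5 + O) (L(E, O) = (O - 5)*E + O = (-5 + O)*E + O = E*(-5 + O) + O = O + E*(-5 + O))
j = 50 (j = 10*5 = 50)
(j + L(-19, -6))/(3692 - 2351) = (50 + (-6 - 5*(-19) - 19*(-6)))/(3692 - 2351) = (50 + (-6 + 95 + 114))/1341 = (50 + 203)*(1/1341) = 253*(1/1341) = 253/1341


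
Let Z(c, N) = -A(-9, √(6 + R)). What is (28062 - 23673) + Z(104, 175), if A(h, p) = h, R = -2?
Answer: 4398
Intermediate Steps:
Z(c, N) = 9 (Z(c, N) = -1*(-9) = 9)
(28062 - 23673) + Z(104, 175) = (28062 - 23673) + 9 = 4389 + 9 = 4398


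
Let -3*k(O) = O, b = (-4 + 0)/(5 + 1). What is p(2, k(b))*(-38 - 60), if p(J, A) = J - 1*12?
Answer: 980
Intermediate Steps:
b = -2/3 (b = -4/6 = -4*1/6 = -2/3 ≈ -0.66667)
k(O) = -O/3
p(J, A) = -12 + J (p(J, A) = J - 12 = -12 + J)
p(2, k(b))*(-38 - 60) = (-12 + 2)*(-38 - 60) = -10*(-98) = 980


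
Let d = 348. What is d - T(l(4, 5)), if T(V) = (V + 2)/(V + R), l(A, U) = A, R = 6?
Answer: 1737/5 ≈ 347.40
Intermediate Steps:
T(V) = (2 + V)/(6 + V) (T(V) = (V + 2)/(V + 6) = (2 + V)/(6 + V))
d - T(l(4, 5)) = 348 - (2 + 4)/(6 + 4) = 348 - 6/10 = 348 - 1*⅗ = 348 - ⅗ = 1737/5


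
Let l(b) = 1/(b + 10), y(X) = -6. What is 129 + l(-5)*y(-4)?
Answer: 639/5 ≈ 127.80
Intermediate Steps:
l(b) = 1/(10 + b)
129 + l(-5)*y(-4) = 129 - 6/(10 - 5) = 129 - 6/5 = 639/5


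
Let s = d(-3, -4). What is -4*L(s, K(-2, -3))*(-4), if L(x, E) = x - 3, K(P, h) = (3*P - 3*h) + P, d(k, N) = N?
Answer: -112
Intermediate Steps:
s = -4
K(P, h) = -3*h + 4*P (K(P, h) = (-3*h + 3*P) + P = -3*h + 4*P)
L(x, E) = -3 + x
-4*L(s, K(-2, -3))*(-4) = -4*(-3 - 4)*(-4) = -4*(-7)*(-4) = 28*(-4) = -112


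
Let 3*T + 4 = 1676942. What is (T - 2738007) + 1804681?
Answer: -1123040/3 ≈ -3.7435e+5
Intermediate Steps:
T = 1676938/3 (T = -4/3 + (⅓)*1676942 = -4/3 + 1676942/3 = 1676938/3 ≈ 5.5898e+5)
(T - 2738007) + 1804681 = (1676938/3 - 2738007) + 1804681 = -6537083/3 + 1804681 = -1123040/3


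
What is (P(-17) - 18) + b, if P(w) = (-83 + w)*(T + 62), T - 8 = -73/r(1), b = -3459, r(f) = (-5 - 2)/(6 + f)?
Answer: -17777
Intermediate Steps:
r(f) = -7/(6 + f)
T = 81 (T = 8 - 73*(-1/1) = 8 - 73/((-7*⅐)) = 8 - 73/(-1) = 8 - 73*(-1) = 8 + 73 = 81)
P(w) = -11869 + 143*w (P(w) = (-83 + w)*(81 + 62) = (-83 + w)*143 = -11869 + 143*w)
(P(-17) - 18) + b = ((-11869 + 143*(-17)) - 18) - 3459 = ((-11869 - 2431) - 18) - 3459 = (-14300 - 18) - 3459 = -14318 - 3459 = -17777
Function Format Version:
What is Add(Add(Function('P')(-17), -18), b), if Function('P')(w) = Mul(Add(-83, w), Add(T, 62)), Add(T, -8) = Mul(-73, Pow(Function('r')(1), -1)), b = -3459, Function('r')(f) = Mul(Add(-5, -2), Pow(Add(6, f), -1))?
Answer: -17777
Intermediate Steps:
Function('r')(f) = Mul(-7, Pow(Add(6, f), -1))
T = 81 (T = Add(8, Mul(-73, Pow(Mul(-7, Pow(Add(6, 1), -1)), -1))) = Add(8, Mul(-73, Pow(Mul(-7, Pow(7, -1)), -1))) = Add(8, Mul(-73, Pow(Mul(-7, Rational(1, 7)), -1))) = Add(8, Mul(-73, Pow(-1, -1))) = Add(8, Mul(-73, -1)) = Add(8, 73) = 81)
Function('P')(w) = Add(-11869, Mul(143, w)) (Function('P')(w) = Mul(Add(-83, w), Add(81, 62)) = Mul(Add(-83, w), 143) = Add(-11869, Mul(143, w)))
Add(Add(Function('P')(-17), -18), b) = Add(Add(Add(-11869, Mul(143, -17)), -18), -3459) = Add(Add(Add(-11869, -2431), -18), -3459) = Add(Add(-14300, -18), -3459) = Add(-14318, -3459) = -17777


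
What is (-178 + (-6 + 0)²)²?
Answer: 20164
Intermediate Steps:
(-178 + (-6 + 0)²)² = (-178 + (-6)²)² = (-178 + 36)² = (-142)² = 20164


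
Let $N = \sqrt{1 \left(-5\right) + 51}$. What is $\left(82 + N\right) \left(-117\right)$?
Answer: $-9594 - 117 \sqrt{46} \approx -10388.0$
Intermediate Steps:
$N = \sqrt{46}$ ($N = \sqrt{-5 + 51} = \sqrt{46} \approx 6.7823$)
$\left(82 + N\right) \left(-117\right) = \left(82 + \sqrt{46}\right) \left(-117\right) = -9594 - 117 \sqrt{46}$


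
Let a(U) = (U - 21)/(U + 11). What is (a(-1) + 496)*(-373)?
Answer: -920937/5 ≈ -1.8419e+5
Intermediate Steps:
a(U) = (-21 + U)/(11 + U)
(a(-1) + 496)*(-373) = ((-21 - 1)/(11 - 1) + 496)*(-373) = (-22/10 + 496)*(-373) = ((⅒)*(-22) + 496)*(-373) = (-11/5 + 496)*(-373) = (2469/5)*(-373) = -920937/5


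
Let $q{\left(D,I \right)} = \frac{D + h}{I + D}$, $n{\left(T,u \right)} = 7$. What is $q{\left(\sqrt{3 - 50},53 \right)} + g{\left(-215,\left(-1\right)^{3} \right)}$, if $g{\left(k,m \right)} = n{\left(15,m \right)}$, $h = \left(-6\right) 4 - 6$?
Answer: $\frac{18449}{2856} + \frac{83 i \sqrt{47}}{2856} \approx 6.4597 + 0.19924 i$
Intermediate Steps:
$h = -30$ ($h = -24 - 6 = -30$)
$q{\left(D,I \right)} = \frac{-30 + D}{D + I}$ ($q{\left(D,I \right)} = \frac{D - 30}{I + D} = \frac{-30 + D}{D + I}$)
$g{\left(k,m \right)} = 7$
$q{\left(\sqrt{3 - 50},53 \right)} + g{\left(-215,\left(-1\right)^{3} \right)} = \frac{-30 + \sqrt{3 - 50}}{\sqrt{3 - 50} + 53} + 7 = \frac{-30 + \sqrt{-47}}{\sqrt{-47} + 53} + 7 = \frac{-30 + i \sqrt{47}}{i \sqrt{47} + 53} + 7 = \frac{-30 + i \sqrt{47}}{53 + i \sqrt{47}} + 7 = 7 + \frac{-30 + i \sqrt{47}}{53 + i \sqrt{47}}$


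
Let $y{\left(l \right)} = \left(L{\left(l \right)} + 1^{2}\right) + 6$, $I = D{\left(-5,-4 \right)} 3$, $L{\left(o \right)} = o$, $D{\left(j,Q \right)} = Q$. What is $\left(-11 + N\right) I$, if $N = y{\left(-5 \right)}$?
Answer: $108$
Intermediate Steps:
$I = -12$ ($I = \left(-4\right) 3 = -12$)
$y{\left(l \right)} = 7 + l$ ($y{\left(l \right)} = \left(l + 1^{2}\right) + 6 = \left(l + 1\right) + 6 = \left(1 + l\right) + 6 = 7 + l$)
$N = 2$ ($N = 7 - 5 = 2$)
$\left(-11 + N\right) I = \left(-11 + 2\right) \left(-12\right) = \left(-9\right) \left(-12\right) = 108$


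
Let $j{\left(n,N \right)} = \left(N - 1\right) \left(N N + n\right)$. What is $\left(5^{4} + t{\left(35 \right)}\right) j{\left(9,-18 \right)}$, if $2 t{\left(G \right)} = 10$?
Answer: $-3986010$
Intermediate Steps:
$t{\left(G \right)} = 5$ ($t{\left(G \right)} = \frac{1}{2} \cdot 10 = 5$)
$j{\left(n,N \right)} = \left(-1 + N\right) \left(n + N^{2}\right)$ ($j{\left(n,N \right)} = \left(-1 + N\right) \left(N^{2} + n\right) = \left(-1 + N\right) \left(n + N^{2}\right)$)
$\left(5^{4} + t{\left(35 \right)}\right) j{\left(9,-18 \right)} = \left(5^{4} + 5\right) \left(\left(-18\right)^{3} - 9 - \left(-18\right)^{2} - 162\right) = \left(625 + 5\right) \left(-5832 - 9 - 324 - 162\right) = 630 \left(-5832 - 9 - 324 - 162\right) = 630 \left(-6327\right) = -3986010$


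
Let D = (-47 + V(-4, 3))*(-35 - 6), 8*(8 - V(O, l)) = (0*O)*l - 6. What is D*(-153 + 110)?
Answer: -269739/4 ≈ -67435.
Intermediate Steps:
V(O, l) = 35/4 (V(O, l) = 8 - ((0*O)*l - 6)/8 = 8 - (0*l - 6)/8 = 8 - (0 - 6)/8 = 8 - ⅛*(-6) = 8 + ¾ = 35/4)
D = 6273/4 (D = (-47 + 35/4)*(-35 - 6) = -153/4*(-41) = 6273/4 ≈ 1568.3)
D*(-153 + 110) = 6273*(-153 + 110)/4 = (6273/4)*(-43) = -269739/4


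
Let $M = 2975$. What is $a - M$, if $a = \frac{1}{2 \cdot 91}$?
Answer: $- \frac{541449}{182} \approx -2975.0$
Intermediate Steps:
$a = \frac{1}{182} \approx 0.0054945$
$a - M = \frac{1}{182} - 2975 = - \frac{541449}{182}$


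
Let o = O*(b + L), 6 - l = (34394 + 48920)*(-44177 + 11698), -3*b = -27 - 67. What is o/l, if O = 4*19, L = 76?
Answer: 6118/2029466559 ≈ 3.0146e-6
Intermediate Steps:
O = 76
b = 94/3 (b = -(-27 - 67)/3 = -1/3*(-94) = 94/3 ≈ 31.333)
l = 2705955412 (l = 6 - (34394 + 48920)*(-44177 + 11698) = 6 - 83314*(-32479) = 6 - 1*(-2705955406) = 6 + 2705955406 = 2705955412)
o = 24472/3 (o = 76*(94/3 + 76) = 76*(322/3) = 24472/3 ≈ 8157.3)
o/l = (24472/3)/2705955412 = (24472/3)*(1/2705955412) = 6118/2029466559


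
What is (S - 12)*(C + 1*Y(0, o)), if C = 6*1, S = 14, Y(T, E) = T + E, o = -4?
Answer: 4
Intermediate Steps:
Y(T, E) = E + T
C = 6
(S - 12)*(C + 1*Y(0, o)) = (14 - 12)*(6 + 1*(-4 + 0)) = 2*(6 + 1*(-4)) = 2*(6 - 4) = 2*2 = 4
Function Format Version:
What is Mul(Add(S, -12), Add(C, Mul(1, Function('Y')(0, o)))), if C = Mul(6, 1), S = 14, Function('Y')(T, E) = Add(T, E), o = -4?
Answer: 4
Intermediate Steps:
Function('Y')(T, E) = Add(E, T)
C = 6
Mul(Add(S, -12), Add(C, Mul(1, Function('Y')(0, o)))) = Mul(Add(14, -12), Add(6, Mul(1, Add(-4, 0)))) = Mul(2, Add(6, Mul(1, -4))) = Mul(2, Add(6, -4)) = Mul(2, 2) = 4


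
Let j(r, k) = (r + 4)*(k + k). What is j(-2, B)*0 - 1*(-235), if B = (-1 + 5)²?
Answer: 235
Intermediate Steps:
B = 16 (B = 4² = 16)
j(r, k) = 2*k*(4 + r) (j(r, k) = (4 + r)*(2*k) = 2*k*(4 + r))
j(-2, B)*0 - 1*(-235) = (2*16*(4 - 2))*0 - 1*(-235) = (2*16*2)*0 + 235 = 64*0 + 235 = 0 + 235 = 235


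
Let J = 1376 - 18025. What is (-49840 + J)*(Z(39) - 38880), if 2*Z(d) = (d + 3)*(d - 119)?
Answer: 2696793840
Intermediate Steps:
J = -16649
Z(d) = (-119 + d)*(3 + d)/2 (Z(d) = ((d + 3)*(d - 119))/2 = ((3 + d)*(-119 + d))/2 = ((-119 + d)*(3 + d))/2 = (-119 + d)*(3 + d)/2)
(-49840 + J)*(Z(39) - 38880) = (-49840 - 16649)*((-357/2 + (½)*39² - 58*39) - 38880) = -66489*((-357/2 + (½)*1521 - 2262) - 38880) = -66489*((-357/2 + 1521/2 - 2262) - 38880) = -66489*(-1680 - 38880) = -66489*(-40560) = 2696793840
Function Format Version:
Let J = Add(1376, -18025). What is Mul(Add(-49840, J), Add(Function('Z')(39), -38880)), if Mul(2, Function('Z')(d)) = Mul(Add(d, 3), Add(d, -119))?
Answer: 2696793840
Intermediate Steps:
J = -16649
Function('Z')(d) = Mul(Rational(1, 2), Add(-119, d), Add(3, d)) (Function('Z')(d) = Mul(Rational(1, 2), Mul(Add(d, 3), Add(d, -119))) = Mul(Rational(1, 2), Mul(Add(3, d), Add(-119, d))) = Mul(Rational(1, 2), Mul(Add(-119, d), Add(3, d))) = Mul(Rational(1, 2), Add(-119, d), Add(3, d)))
Mul(Add(-49840, J), Add(Function('Z')(39), -38880)) = Mul(Add(-49840, -16649), Add(Add(Rational(-357, 2), Mul(Rational(1, 2), Pow(39, 2)), Mul(-58, 39)), -38880)) = Mul(-66489, Add(Add(Rational(-357, 2), Mul(Rational(1, 2), 1521), -2262), -38880)) = Mul(-66489, Add(Add(Rational(-357, 2), Rational(1521, 2), -2262), -38880)) = Mul(-66489, Add(-1680, -38880)) = Mul(-66489, -40560) = 2696793840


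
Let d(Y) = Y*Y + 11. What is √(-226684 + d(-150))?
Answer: I*√204173 ≈ 451.85*I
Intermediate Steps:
d(Y) = 11 + Y² (d(Y) = Y² + 11 = 11 + Y²)
√(-226684 + d(-150)) = √(-226684 + (11 + (-150)²)) = √(-226684 + (11 + 22500)) = √(-226684 + 22511) = √(-204173) = I*√204173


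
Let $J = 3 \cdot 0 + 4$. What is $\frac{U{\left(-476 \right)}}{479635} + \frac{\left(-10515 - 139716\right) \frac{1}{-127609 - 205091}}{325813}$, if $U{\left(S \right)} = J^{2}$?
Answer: $\frac{120428253819}{3466097838895900} \approx 3.4745 \cdot 10^{-5}$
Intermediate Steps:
$J = 4$ ($J = 0 + 4 = 4$)
$U{\left(S \right)} = 16$ ($U{\left(S \right)} = 4^{2} = 16$)
$\frac{U{\left(-476 \right)}}{479635} + \frac{\left(-10515 - 139716\right) \frac{1}{-127609 - 205091}}{325813} = \frac{16}{479635} + \frac{\left(-10515 - 139716\right) \frac{1}{-127609 - 205091}}{325813} = 16 \cdot \frac{1}{479635} + - \frac{150231}{-332700} \cdot \frac{1}{325813} = \frac{16}{479635} + \left(-150231\right) \left(- \frac{1}{332700}\right) \frac{1}{325813} = \frac{16}{479635} + \frac{50077}{110900} \cdot \frac{1}{325813} = \frac{16}{479635} + \frac{50077}{36132661700} = \frac{120428253819}{3466097838895900}$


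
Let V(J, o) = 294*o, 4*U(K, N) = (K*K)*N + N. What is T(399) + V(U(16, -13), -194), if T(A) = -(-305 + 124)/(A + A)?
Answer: -45514547/798 ≈ -57036.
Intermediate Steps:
U(K, N) = N/4 + N*K²/4 (U(K, N) = ((K*K)*N + N)/4 = (K²*N + N)/4 = (N*K² + N)/4 = (N + N*K²)/4 = N/4 + N*K²/4)
T(A) = 181/(2*A) (T(A) = -(-181)/(2*A) = 181/(2*A))
T(399) + V(U(16, -13), -194) = (181/2)/399 + 294*(-194) = (181/2)*(1/399) - 57036 = 181/798 - 57036 = -45514547/798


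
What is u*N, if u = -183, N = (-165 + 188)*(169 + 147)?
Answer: -1330044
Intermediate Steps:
N = 7268 (N = 23*316 = 7268)
u*N = -183*7268 = -1330044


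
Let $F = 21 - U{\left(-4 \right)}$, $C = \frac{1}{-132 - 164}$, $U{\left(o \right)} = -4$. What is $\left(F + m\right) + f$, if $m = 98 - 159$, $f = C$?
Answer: $- \frac{10657}{296} \approx -36.003$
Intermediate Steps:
$C = - \frac{1}{296}$ ($C = \frac{1}{-296} = - \frac{1}{296} \approx -0.0033784$)
$F = 25$ ($F = 21 - -4 = 21 + 4 = 25$)
$f = - \frac{1}{296} \approx -0.0033784$
$m = -61$
$\left(F + m\right) + f = \left(25 - 61\right) - \frac{1}{296} = -36 - \frac{1}{296} = - \frac{10657}{296}$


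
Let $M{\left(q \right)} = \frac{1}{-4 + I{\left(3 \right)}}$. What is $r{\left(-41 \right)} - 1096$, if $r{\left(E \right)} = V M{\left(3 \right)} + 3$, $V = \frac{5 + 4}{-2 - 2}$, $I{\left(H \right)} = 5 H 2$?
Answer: $- \frac{113681}{104} \approx -1093.1$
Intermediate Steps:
$I{\left(H \right)} = 10 H$
$M{\left(q \right)} = \frac{1}{26}$ ($M{\left(q \right)} = \frac{1}{-4 + 10 \cdot 3} = \frac{1}{-4 + 30} = \frac{1}{26}$)
$V = - \frac{9}{4}$ ($V = \frac{9}{-4} = 9 \left(- \frac{1}{4}\right) = - \frac{9}{4} \approx -2.25$)
$r{\left(E \right)} = \frac{303}{104}$ ($r{\left(E \right)} = \left(- \frac{9}{4}\right) \frac{1}{26} + 3 = - \frac{9}{104} + 3 = \frac{303}{104}$)
$r{\left(-41 \right)} - 1096 = \frac{303}{104} - 1096 = - \frac{113681}{104}$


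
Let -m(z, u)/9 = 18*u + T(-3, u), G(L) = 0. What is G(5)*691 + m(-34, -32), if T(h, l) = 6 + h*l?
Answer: 4266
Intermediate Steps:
m(z, u) = -54 - 135*u (m(z, u) = -9*(18*u + (6 - 3*u)) = -9*(6 + 15*u) = -54 - 135*u)
G(5)*691 + m(-34, -32) = 0*691 + (-54 - 135*(-32)) = 0 + (-54 + 4320) = 0 + 4266 = 4266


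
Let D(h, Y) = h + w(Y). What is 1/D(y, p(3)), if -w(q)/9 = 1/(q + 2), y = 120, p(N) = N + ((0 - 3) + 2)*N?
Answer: 2/231 ≈ 0.0086580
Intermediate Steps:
p(N) = 0 (p(N) = N + (-3 + 2)*N = N - N = 0)
w(q) = -9/(2 + q) (w(q) = -9/(q + 2) = -9/(2 + q))
D(h, Y) = h - 9/(2 + Y)
1/D(y, p(3)) = 1/((-9 + 120*(2 + 0))/(2 + 0)) = 1/((-9 + 120*2)/2) = 1/((-9 + 240)/2) = 1/((½)*231) = 1/(231/2) = 2/231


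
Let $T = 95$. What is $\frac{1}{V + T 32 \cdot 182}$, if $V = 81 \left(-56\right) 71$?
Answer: $\frac{1}{231224} \approx 4.3248 \cdot 10^{-6}$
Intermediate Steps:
$V = -322056$ ($V = \left(-4536\right) 71 = -322056$)
$\frac{1}{V + T 32 \cdot 182} = \frac{1}{-322056 + 95 \cdot 32 \cdot 182} = \frac{1}{-322056 + 3040 \cdot 182} = \frac{1}{-322056 + 553280} = \frac{1}{231224}$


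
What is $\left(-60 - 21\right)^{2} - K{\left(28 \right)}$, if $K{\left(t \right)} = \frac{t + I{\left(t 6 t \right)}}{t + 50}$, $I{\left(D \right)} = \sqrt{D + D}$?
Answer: $\frac{255865}{39} - \frac{28 \sqrt{3}}{39} \approx 6559.4$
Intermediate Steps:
$I{\left(D \right)} = \sqrt{2} \sqrt{D}$ ($I{\left(D \right)} = \sqrt{2 D} = \sqrt{2} \sqrt{D}$)
$K{\left(t \right)} = \frac{t + 2 \sqrt{3} \sqrt{t^{2}}}{50 + t}$ ($K{\left(t \right)} = \frac{t + \sqrt{2} \sqrt{t 6 t}}{t + 50} = \frac{t + \sqrt{2} \sqrt{6 t t}}{50 + t} = \frac{t + \sqrt{2} \sqrt{6 t^{2}}}{50 + t} = \frac{t + \sqrt{2} \sqrt{6} \sqrt{t^{2}}}{50 + t} = \frac{t + 2 \sqrt{3} \sqrt{t^{2}}}{50 + t}$)
$\left(-60 - 21\right)^{2} - K{\left(28 \right)} = \left(-60 - 21\right)^{2} - \frac{28 + 2 \sqrt{3} \sqrt{28^{2}}}{50 + 28} = \left(-81\right)^{2} - \frac{28 + 2 \sqrt{3} \sqrt{784}}{78} = 6561 - \frac{28 + 2 \sqrt{3} \cdot 28}{78} = 6561 - \frac{28 + 56 \sqrt{3}}{78} = 6561 - \left(\frac{14}{39} + \frac{28 \sqrt{3}}{39}\right) = \frac{255865}{39} - \frac{28 \sqrt{3}}{39}$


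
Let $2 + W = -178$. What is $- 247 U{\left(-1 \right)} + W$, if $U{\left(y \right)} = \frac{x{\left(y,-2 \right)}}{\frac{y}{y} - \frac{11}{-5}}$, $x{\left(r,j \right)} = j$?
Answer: $- \frac{205}{8} \approx -25.625$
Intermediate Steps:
$W = -180$ ($W = -2 - 178 = -180$)
$U{\left(y \right)} = - \frac{5}{8}$ ($U{\left(y \right)} = - \frac{2}{\frac{y}{y} - \frac{11}{-5}} = - \frac{2}{1 - - \frac{11}{5}} = - \frac{2}{1 + \frac{11}{5}} = - \frac{2}{\frac{16}{5}} = \left(-2\right) \frac{5}{16} = - \frac{5}{8}$)
$- 247 U{\left(-1 \right)} + W = \left(-247\right) \left(- \frac{5}{8}\right) - 180 = \frac{1235}{8} - 180 = - \frac{205}{8}$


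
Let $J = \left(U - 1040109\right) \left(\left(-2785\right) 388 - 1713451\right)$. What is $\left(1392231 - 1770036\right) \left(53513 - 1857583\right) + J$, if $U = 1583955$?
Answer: $-837935916876$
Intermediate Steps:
$J = -1519522583226$ ($J = \left(1583955 - 1040109\right) \left(\left(-2785\right) 388 - 1713451\right) = 543846 \left(-1080580 - 1713451\right) = 543846 \left(-2794031\right) = -1519522583226$)
$\left(1392231 - 1770036\right) \left(53513 - 1857583\right) + J = \left(1392231 - 1770036\right) \left(53513 - 1857583\right) - 1519522583226 = \left(-377805\right) \left(-1804070\right) - 1519522583226 = 681586666350 - 1519522583226 = -837935916876$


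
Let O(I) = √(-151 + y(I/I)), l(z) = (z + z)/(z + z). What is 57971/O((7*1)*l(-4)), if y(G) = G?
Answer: -57971*I*√6/30 ≈ -4733.3*I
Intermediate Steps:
l(z) = 1 (l(z) = (2*z)/((2*z)) = (2*z)*(1/(2*z)) = 1)
O(I) = 5*I*√6 (O(I) = √(-151 + I/I) = √(-151 + 1) = √(-150) = 5*I*√6)
57971/O((7*1)*l(-4)) = 57971/((5*I*√6)) = 57971*(-I*√6/30) = -57971*I*√6/30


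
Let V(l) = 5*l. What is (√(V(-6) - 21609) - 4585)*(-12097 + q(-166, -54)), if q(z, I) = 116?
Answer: 54932885 - 11981*I*√21639 ≈ 5.4933e+7 - 1.7624e+6*I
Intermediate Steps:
(√(V(-6) - 21609) - 4585)*(-12097 + q(-166, -54)) = (√(5*(-6) - 21609) - 4585)*(-12097 + 116) = (√(-30 - 21609) - 4585)*(-11981) = (√(-21639) - 4585)*(-11981) = (I*√21639 - 4585)*(-11981) = (-4585 + I*√21639)*(-11981) = 54932885 - 11981*I*√21639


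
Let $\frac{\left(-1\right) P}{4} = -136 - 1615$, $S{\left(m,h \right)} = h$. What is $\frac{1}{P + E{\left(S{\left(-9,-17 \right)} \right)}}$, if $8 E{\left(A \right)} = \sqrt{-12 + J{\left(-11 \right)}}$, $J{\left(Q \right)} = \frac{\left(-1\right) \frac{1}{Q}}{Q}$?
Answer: $\frac{54238976}{379889789357} - \frac{88 i \sqrt{1453}}{379889789357} \approx 0.00014278 - 8.8299 \cdot 10^{-9} i$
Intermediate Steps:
$J{\left(Q \right)} = - \frac{1}{Q^{2}}$
$E{\left(A \right)} = \frac{i \sqrt{1453}}{88}$ ($E{\left(A \right)} = \frac{\sqrt{-12 - \frac{1}{121}}}{8} = \frac{\sqrt{- \frac{1453}{121}}}{8} = \frac{\frac{1}{11} i \sqrt{1453}}{8} = \frac{i \sqrt{1453}}{88}$)
$P = 7004$ ($P = - 4 \left(-136 - 1615\right) = \left(-4\right) \left(-1751\right) = 7004$)
$\frac{1}{P + E{\left(S{\left(-9,-17 \right)} \right)}} = \frac{1}{7004 + \frac{i \sqrt{1453}}{88}}$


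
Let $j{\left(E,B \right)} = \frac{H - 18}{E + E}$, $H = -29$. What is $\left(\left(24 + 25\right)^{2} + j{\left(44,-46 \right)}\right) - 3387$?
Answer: $- \frac{86815}{88} \approx -986.53$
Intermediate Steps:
$j{\left(E,B \right)} = - \frac{47}{2 E}$ ($j{\left(E,B \right)} = \frac{-29 - 18}{E + E} = - \frac{47}{2 E}$)
$\left(\left(24 + 25\right)^{2} + j{\left(44,-46 \right)}\right) - 3387 = \left(\left(24 + 25\right)^{2} - \frac{47}{2 \cdot 44}\right) - 3387 = \left(49^{2} - \frac{47}{88}\right) - 3387 = \left(2401 - \frac{47}{88}\right) - 3387 = \frac{211241}{88} - 3387 = - \frac{86815}{88}$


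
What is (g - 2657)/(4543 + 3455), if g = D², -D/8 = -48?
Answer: 144799/7998 ≈ 18.104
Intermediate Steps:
D = 384 (D = -8*(-48) = 384)
g = 147456 (g = 384² = 147456)
(g - 2657)/(4543 + 3455) = (147456 - 2657)/(4543 + 3455) = 144799/7998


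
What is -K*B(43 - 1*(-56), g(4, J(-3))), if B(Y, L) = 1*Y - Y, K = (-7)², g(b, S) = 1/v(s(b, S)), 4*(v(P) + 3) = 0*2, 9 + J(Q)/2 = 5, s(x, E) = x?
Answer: 0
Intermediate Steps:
J(Q) = -8 (J(Q) = -18 + 2*5 = -18 + 10 = -8)
v(P) = -3 (v(P) = -3 + (0*2)/4 = -3 + (¼)*0 = -3 + 0 = -3)
g(b, S) = -⅓ (g(b, S) = 1/(-3) = -⅓)
K = 49
B(Y, L) = 0 (B(Y, L) = Y - Y = 0)
-K*B(43 - 1*(-56), g(4, J(-3))) = -49*0 = -1*0 = 0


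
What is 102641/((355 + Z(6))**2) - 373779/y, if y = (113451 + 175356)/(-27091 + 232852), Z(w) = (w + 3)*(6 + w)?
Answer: -5495635321596308/20637089261 ≈ -2.6630e+5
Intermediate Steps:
Z(w) = (3 + w)*(6 + w)
y = 96269/68587 (y = 288807/205761 = 288807*(1/205761) = 96269/68587 ≈ 1.4036)
102641/((355 + Z(6))**2) - 373779/y = 102641/((355 + (18 + 6**2 + 9*6))**2) - 373779/96269/68587 = 102641/((355 + (18 + 36 + 54))**2) - 373779*68587/96269 = 102641/((355 + 108)**2) - 25636380273/96269 = 102641/(463**2) - 25636380273/96269 = 102641/214369 - 25636380273/96269 = -5495635321596308/20637089261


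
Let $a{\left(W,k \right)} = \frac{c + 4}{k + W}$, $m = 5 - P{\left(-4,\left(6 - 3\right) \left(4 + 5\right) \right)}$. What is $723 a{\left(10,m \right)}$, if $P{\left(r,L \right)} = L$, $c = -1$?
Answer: $- \frac{723}{4} \approx -180.75$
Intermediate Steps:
$m = -22$ ($m = 5 - \left(6 - 3\right) \left(4 + 5\right) = 5 - 3 \cdot 9 = 5 - 27 = -22$)
$a{\left(W,k \right)} = \frac{3}{W + k}$ ($a{\left(W,k \right)} = \frac{-1 + 4}{k + W} = \frac{3}{W + k}$)
$723 a{\left(10,m \right)} = 723 \frac{3}{10 - 22} = 723 \frac{3}{-12} = 723 \cdot 3 \left(- \frac{1}{12}\right) = 723 \left(- \frac{1}{4}\right) = - \frac{723}{4}$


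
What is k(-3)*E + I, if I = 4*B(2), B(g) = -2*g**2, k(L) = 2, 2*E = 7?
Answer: -25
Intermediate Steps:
E = 7/2 (E = (1/2)*7 = 7/2 ≈ 3.5000)
I = -32 (I = 4*(-2*2**2) = 4*(-2*4) = 4*(-8) = -32)
k(-3)*E + I = 2*(7/2) - 32 = 7 - 32 = -25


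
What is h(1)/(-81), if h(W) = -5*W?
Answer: 5/81 ≈ 0.061728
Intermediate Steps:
h(1)/(-81) = -5*1/(-81) = -5*(-1/81) = 5/81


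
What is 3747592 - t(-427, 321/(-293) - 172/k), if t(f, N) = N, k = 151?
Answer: 165804811723/44243 ≈ 3.7476e+6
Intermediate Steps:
3747592 - t(-427, 321/(-293) - 172/k) = 3747592 - (321/(-293) - 172/151) = 3747592 - (321*(-1/293) - 172*1/151) = 3747592 - (-321/293 - 172/151) = 3747592 - 1*(-98867/44243) = 3747592 + 98867/44243 = 165804811723/44243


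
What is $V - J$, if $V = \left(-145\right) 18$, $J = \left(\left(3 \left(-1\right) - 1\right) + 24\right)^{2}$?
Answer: $-3010$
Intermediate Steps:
$J = 400$ ($J = \left(\left(-3 - 1\right) + 24\right)^{2} = \left(-4 + 24\right)^{2} = 20^{2} = 400$)
$V = -2610$
$V - J = -2610 - 400 = -3010$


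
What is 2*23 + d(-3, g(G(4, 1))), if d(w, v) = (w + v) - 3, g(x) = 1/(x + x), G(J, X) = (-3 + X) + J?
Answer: 161/4 ≈ 40.250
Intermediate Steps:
G(J, X) = -3 + J + X
g(x) = 1/(2*x)
d(w, v) = -3 + v + w (d(w, v) = (v + w) - 3 = -3 + v + w)
2*23 + d(-3, g(G(4, 1))) = 2*23 + (-3 + 1/(2*(-3 + 4 + 1)) - 3) = 46 + (-3 + (1/2)/2 - 3) = 46 + (-3 + (1/2)*(1/2) - 3) = 46 + (-3 + 1/4 - 3) = 46 - 23/4 = 161/4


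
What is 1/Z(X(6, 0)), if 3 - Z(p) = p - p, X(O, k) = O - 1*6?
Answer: ⅓ ≈ 0.33333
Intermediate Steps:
X(O, k) = -6 + O (X(O, k) = O - 6 = -6 + O)
Z(p) = 3 (Z(p) = 3 - (p - p) = 3 - 1*0 = 3 + 0 = 3)
1/Z(X(6, 0)) = 1/3 = ⅓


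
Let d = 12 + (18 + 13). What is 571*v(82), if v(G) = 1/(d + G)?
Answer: 571/125 ≈ 4.5680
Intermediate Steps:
d = 43 (d = 12 + 31 = 43)
v(G) = 1/(43 + G)
571*v(82) = 571/(43 + 82) = 571/125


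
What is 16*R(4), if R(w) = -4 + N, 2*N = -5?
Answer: -104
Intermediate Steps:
N = -5/2 (N = (½)*(-5) = -5/2 ≈ -2.5000)
R(w) = -13/2 (R(w) = -4 - 5/2 = -13/2)
16*R(4) = 16*(-13/2) = -104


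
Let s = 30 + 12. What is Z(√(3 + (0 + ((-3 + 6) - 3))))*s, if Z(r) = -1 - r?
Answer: -42 - 42*√3 ≈ -114.75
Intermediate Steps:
s = 42
Z(√(3 + (0 + ((-3 + 6) - 3))))*s = (-1 - √(3 + (0 + ((-3 + 6) - 3))))*42 = (-1 - √(3 + (0 + (3 - 3))))*42 = (-1 - √(3 + (0 + 0)))*42 = (-1 - √(3 + 0))*42 = (-1 - √3)*42 = -42 - 42*√3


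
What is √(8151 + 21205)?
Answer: 2*√7339 ≈ 171.34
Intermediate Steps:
√(8151 + 21205) = √29356 = 2*√7339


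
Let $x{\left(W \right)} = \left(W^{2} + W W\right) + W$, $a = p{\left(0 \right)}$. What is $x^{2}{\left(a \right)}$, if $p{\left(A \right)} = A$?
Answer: $0$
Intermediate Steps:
$a = 0$
$x{\left(W \right)} = W + 2 W^{2}$ ($x{\left(W \right)} = \left(W^{2} + W^{2}\right) + W = 2 W^{2} + W = W + 2 W^{2}$)
$x^{2}{\left(a \right)} = \left(0 \left(1 + 2 \cdot 0\right)\right)^{2} = \left(0 \left(1 + 0\right)\right)^{2} = \left(0 \cdot 1\right)^{2} = 0^{2} = 0$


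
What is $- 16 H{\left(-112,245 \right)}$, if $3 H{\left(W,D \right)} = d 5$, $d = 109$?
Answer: $- \frac{8720}{3} \approx -2906.7$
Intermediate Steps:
$H{\left(W,D \right)} = \frac{545}{3}$ ($H{\left(W,D \right)} = \frac{109 \cdot 5}{3} = \frac{1}{3} \cdot 545 = \frac{545}{3}$)
$- 16 H{\left(-112,245 \right)} = \left(-16\right) \frac{545}{3} = - \frac{8720}{3}$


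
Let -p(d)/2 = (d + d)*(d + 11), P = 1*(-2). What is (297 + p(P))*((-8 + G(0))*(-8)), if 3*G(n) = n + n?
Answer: 23616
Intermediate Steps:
G(n) = 2*n/3 (G(n) = (n + n)/3 = (2*n)/3 = 2*n/3)
P = -2
p(d) = -4*d*(11 + d) (p(d) = -2*(d + d)*(d + 11) = -2*2*d*(11 + d) = -4*d*(11 + d))
(297 + p(P))*((-8 + G(0))*(-8)) = (297 - 4*(-2)*(11 - 2))*((-8 + (2/3)*0)*(-8)) = (297 - 4*(-2)*9)*((-8 + 0)*(-8)) = (297 + 72)*(-8*(-8)) = 369*64 = 23616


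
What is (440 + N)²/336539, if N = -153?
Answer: 11767/48077 ≈ 0.24475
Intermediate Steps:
(440 + N)²/336539 = (440 - 153)²/336539 = 287²*(1/336539) = 82369*(1/336539) = 11767/48077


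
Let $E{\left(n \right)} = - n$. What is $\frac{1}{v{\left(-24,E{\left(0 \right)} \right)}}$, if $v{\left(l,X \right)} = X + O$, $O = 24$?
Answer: $\frac{1}{24} \approx 0.041667$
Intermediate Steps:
$v{\left(l,X \right)} = 24 + X$ ($v{\left(l,X \right)} = X + 24 = 24 + X$)
$\frac{1}{v{\left(-24,E{\left(0 \right)} \right)}} = \frac{1}{24 - 0} = \frac{1}{24 + 0} = \frac{1}{24}$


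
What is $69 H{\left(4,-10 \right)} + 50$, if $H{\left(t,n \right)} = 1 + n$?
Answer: $-571$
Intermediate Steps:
$69 H{\left(4,-10 \right)} + 50 = 69 \left(1 - 10\right) + 50 = 69 \left(-9\right) + 50 = -621 + 50 = -571$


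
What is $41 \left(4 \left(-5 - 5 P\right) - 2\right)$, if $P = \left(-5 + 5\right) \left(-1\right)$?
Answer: $-902$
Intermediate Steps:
$P = 0$ ($P = 0 \left(-1\right) = 0$)
$41 \left(4 \left(-5 - 5 P\right) - 2\right) = 41 \left(4 \left(-5 - 0\right) - 2\right) = 41 \left(4 \left(-5 + 0\right) - 2\right) = 41 \left(4 \left(-5\right) - 2\right) = 41 \left(-20 - 2\right) = 41 \left(-22\right) = -902$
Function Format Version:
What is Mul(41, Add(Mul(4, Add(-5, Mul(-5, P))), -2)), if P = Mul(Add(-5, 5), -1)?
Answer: -902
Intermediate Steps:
P = 0 (P = Mul(0, -1) = 0)
Mul(41, Add(Mul(4, Add(-5, Mul(-5, P))), -2)) = Mul(41, Add(Mul(4, Add(-5, Mul(-5, 0))), -2)) = Mul(41, Add(Mul(4, Add(-5, 0)), -2)) = Mul(41, Add(Mul(4, -5), -2)) = Mul(41, Add(-20, -2)) = Mul(41, -22) = -902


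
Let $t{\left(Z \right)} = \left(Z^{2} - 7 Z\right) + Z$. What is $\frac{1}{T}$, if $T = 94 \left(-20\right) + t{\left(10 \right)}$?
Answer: $- \frac{1}{1840} \approx -0.00054348$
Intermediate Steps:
$t{\left(Z \right)} = Z^{2} - 6 Z$
$T = -1840$ ($T = 94 \left(-20\right) + 10 \left(-6 + 10\right) = -1880 + 10 \cdot 4 = -1880 + 40 = -1840$)
$\frac{1}{T} = \frac{1}{-1840} = - \frac{1}{1840}$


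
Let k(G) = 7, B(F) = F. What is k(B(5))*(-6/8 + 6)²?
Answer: 3087/16 ≈ 192.94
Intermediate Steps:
k(B(5))*(-6/8 + 6)² = 7*(-6/8 + 6)² = 7*(-6*⅛ + 6)² = 7*(-¾ + 6)² = 7*(21/4)² = 7*(441/16) = 3087/16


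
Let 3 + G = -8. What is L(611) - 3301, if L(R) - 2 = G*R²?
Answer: -4109830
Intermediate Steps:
G = -11 (G = -3 - 8 = -11)
L(R) = 2 - 11*R²
L(611) - 3301 = (2 - 11*611²) - 3301 = (2 - 11*373321) - 3301 = (2 - 4106531) - 3301 = -4106529 - 3301 = -4109830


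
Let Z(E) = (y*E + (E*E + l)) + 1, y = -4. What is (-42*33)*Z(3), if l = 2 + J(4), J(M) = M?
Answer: -5544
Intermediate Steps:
l = 6 (l = 2 + 4 = 6)
Z(E) = 7 + E**2 - 4*E (Z(E) = (-4*E + (E*E + 6)) + 1 = (-4*E + (E**2 + 6)) + 1 = (-4*E + (6 + E**2)) + 1 = (6 + E**2 - 4*E) + 1 = 7 + E**2 - 4*E)
(-42*33)*Z(3) = (-42*33)*(7 + 3**2 - 4*3) = -1386*(7 + 9 - 12) = -1386*4 = -5544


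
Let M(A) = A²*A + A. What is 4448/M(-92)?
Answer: -1112/194695 ≈ -0.0057115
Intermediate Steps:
M(A) = A + A³ (M(A) = A³ + A = A + A³)
4448/M(-92) = 4448/(-92 + (-92)³) = 4448/(-92 - 778688) = 4448/(-778780) = 4448*(-1/778780) = -1112/194695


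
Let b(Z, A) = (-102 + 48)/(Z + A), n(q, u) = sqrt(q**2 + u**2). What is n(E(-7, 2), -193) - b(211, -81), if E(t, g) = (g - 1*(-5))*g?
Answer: 27/65 + sqrt(37445) ≈ 193.92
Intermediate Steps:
E(t, g) = g*(5 + g) (E(t, g) = (g + 5)*g = (5 + g)*g = g*(5 + g))
b(Z, A) = -54/(A + Z)
n(E(-7, 2), -193) - b(211, -81) = sqrt((2*(5 + 2))**2 + (-193)**2) - (-54)/(-81 + 211) = sqrt((2*7)**2 + 37249) - (-54)/130 = sqrt(14**2 + 37249) - (-54)/130 = sqrt(196 + 37249) - 1*(-27/65) = sqrt(37445) + 27/65 = 27/65 + sqrt(37445)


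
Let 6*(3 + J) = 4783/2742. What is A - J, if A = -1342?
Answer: -22034011/16452 ≈ -1339.3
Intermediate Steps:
J = -44573/16452 (J = -3 + (4783/2742)/6 = -3 + (4783*(1/2742))/6 = -3 + (1/6)*(4783/2742) = -3 + 4783/16452 = -44573/16452 ≈ -2.7093)
A - J = -1342 - 1*(-44573/16452) = -1342 + 44573/16452 = -22034011/16452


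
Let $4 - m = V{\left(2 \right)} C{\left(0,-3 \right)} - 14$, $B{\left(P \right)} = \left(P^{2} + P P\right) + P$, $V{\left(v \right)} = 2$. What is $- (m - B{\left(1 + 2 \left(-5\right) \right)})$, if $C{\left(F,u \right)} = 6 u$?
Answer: $99$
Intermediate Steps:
$B{\left(P \right)} = P + 2 P^{2}$ ($B{\left(P \right)} = \left(P^{2} + P^{2}\right) + P = 2 P^{2} + P = P + 2 P^{2}$)
$m = 54$ ($m = 4 - \left(2 \cdot 6 \left(-3\right) - 14\right) = 4 - \left(2 \left(-18\right) - 14\right) = 4 - \left(-36 - 14\right) = 4 - -50 = 4 + 50 = 54$)
$- (m - B{\left(1 + 2 \left(-5\right) \right)}) = - (54 - \left(1 + 2 \left(-5\right)\right) \left(1 + 2 \left(1 + 2 \left(-5\right)\right)\right)) = - (54 - \left(1 - 10\right) \left(1 + 2 \left(1 - 10\right)\right)) = - (54 - - 9 \left(1 + 2 \left(-9\right)\right)) = - (54 - - 9 \left(1 - 18\right)) = - (54 - \left(-9\right) \left(-17\right)) = - (54 - 153) = \left(-1\right) \left(-99\right) = 99$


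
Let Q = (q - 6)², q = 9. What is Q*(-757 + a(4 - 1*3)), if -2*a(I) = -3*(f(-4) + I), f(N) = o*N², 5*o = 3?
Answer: -66699/10 ≈ -6669.9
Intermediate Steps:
o = ⅗ (o = (⅕)*3 = ⅗ ≈ 0.60000)
f(N) = 3*N²/5
Q = 9 (Q = (9 - 6)² = 3² = 9)
a(I) = 72/5 + 3*I/2 (a(I) = -(-3)*((⅗)*(-4)² + I)/2 = -(-3)*((⅗)*16 + I)/2 = -(-3)*(48/5 + I)/2 = -(-144/5 - 3*I)/2 = 72/5 + 3*I/2)
Q*(-757 + a(4 - 1*3)) = 9*(-757 + (72/5 + 3*(4 - 1*3)/2)) = 9*(-757 + (72/5 + 3*(4 - 3)/2)) = 9*(-757 + (72/5 + (3/2)*1)) = 9*(-757 + (72/5 + 3/2)) = 9*(-757 + 159/10) = 9*(-7411/10) = -66699/10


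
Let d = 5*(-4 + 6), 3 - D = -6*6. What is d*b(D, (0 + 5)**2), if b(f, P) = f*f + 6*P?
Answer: 16710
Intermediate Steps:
D = 39 (D = 3 - (-6)*6 = 3 - 1*(-36) = 3 + 36 = 39)
b(f, P) = f**2 + 6*P
d = 10 (d = 5*2 = 10)
d*b(D, (0 + 5)**2) = 10*(39**2 + 6*(0 + 5)**2) = 10*(1521 + 6*5**2) = 10*(1521 + 6*25) = 10*(1521 + 150) = 10*1671 = 16710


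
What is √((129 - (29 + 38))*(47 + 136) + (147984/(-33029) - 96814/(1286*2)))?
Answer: √20393898369884863118/42475294 ≈ 106.32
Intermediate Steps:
√((129 - (29 + 38))*(47 + 136) + (147984/(-33029) - 96814/(1286*2))) = √((129 - 1*67)*183 + (147984*(-1/33029) - 96814/2572)) = √((129 - 67)*183 + (-147984/33029 - 96814*1/2572)) = √(62*183 + (-147984/33029 - 48407/1286)) = √(11346 - 1789142227/42475294) = √(480135543497/42475294) = √20393898369884863118/42475294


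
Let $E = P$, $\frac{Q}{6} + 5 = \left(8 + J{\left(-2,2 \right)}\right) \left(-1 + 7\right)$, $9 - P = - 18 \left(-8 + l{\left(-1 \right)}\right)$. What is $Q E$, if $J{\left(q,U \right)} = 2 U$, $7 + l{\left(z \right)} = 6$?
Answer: $-61506$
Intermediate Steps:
$l{\left(z \right)} = -1$ ($l{\left(z \right)} = -7 + 6 = -1$)
$P = -153$ ($P = 9 - - 18 \left(-8 - 1\right) = 9 - \left(-18\right) \left(-9\right) = 9 - 162 = -153$)
$Q = 402$ ($Q = -30 + 6 \left(8 + 2 \cdot 2\right) \left(-1 + 7\right) = -30 + 6 \left(8 + 4\right) 6 = -30 + 6 \cdot 12 \cdot 6 = -30 + 6 \cdot 72 = -30 + 432 = 402$)
$E = -153$
$Q E = 402 \left(-153\right) = -61506$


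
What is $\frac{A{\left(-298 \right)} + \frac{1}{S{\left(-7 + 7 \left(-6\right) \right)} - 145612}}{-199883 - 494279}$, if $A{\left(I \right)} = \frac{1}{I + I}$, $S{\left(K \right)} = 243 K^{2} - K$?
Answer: $\frac{109321}{45289988827440} \approx 2.4138 \cdot 10^{-9}$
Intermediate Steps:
$S{\left(K \right)} = - K + 243 K^{2}$
$A{\left(I \right)} = \frac{1}{2 I}$
$\frac{A{\left(-298 \right)} + \frac{1}{S{\left(-7 + 7 \left(-6\right) \right)} - 145612}}{-199883 - 494279} = \frac{\frac{1}{2 \left(-298\right)} + \frac{1}{\left(-7 + 7 \left(-6\right)\right) \left(-1 + 243 \left(-7 + 7 \left(-6\right)\right)\right) - 145612}}{-199883 - 494279} = \frac{\frac{1}{2} \left(- \frac{1}{298}\right) + \frac{1}{\left(-7 - 42\right) \left(-1 + 243 \left(-7 - 42\right)\right) - 145612}}{-694162} = \left(- \frac{1}{596} + \frac{1}{- 49 \left(-1 + 243 \left(-49\right)\right) - 145612}\right) \left(- \frac{1}{694162}\right) = \left(- \frac{1}{596} + \frac{1}{- 49 \left(-1 - 11907\right) - 145612}\right) \left(- \frac{1}{694162}\right) = \left(- \frac{1}{596} + \frac{1}{\left(-49\right) \left(-11908\right) - 145612}\right) \left(- \frac{1}{694162}\right) = \left(- \frac{1}{596} + \frac{1}{583492 - 145612}\right) \left(- \frac{1}{694162}\right) = \left(- \frac{1}{596} + \frac{1}{437880}\right) \left(- \frac{1}{694162}\right) = \left(- \frac{109321}{65244120}\right) \left(- \frac{1}{694162}\right) = \frac{109321}{45289988827440}$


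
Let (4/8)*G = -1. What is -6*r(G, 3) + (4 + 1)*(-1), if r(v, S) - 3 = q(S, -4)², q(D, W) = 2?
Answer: -47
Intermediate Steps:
G = -2 (G = 2*(-1) = -2)
r(v, S) = 7 (r(v, S) = 3 + 2² = 3 + 4 = 7)
-6*r(G, 3) + (4 + 1)*(-1) = -6*7 + (4 + 1)*(-1) = -42 + 5*(-1) = -42 - 5 = -47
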